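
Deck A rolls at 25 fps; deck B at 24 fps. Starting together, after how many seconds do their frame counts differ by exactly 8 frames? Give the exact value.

8 seconds

The gap grows by |24 − 25| = 1 frame per second.
Time for a 8-frame gap: 8 ÷ (1) = 8 s.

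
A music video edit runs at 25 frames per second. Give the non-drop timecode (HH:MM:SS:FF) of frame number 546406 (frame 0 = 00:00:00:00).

06:04:16:06

546406 ÷ 25 = 21856 full seconds, remainder 6 frames.
21856 s = 6 h 4 min 16 s.
Timecode: 06:04:16:06.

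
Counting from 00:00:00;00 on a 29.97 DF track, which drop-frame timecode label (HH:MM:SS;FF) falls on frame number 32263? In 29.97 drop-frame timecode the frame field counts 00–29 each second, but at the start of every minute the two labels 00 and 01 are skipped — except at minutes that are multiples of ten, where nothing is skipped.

00:17:56;15

Ten DF minutes hold 17982 frames, so frame 32263 lies in block 1 (frames 17982–35963) with 14281 frames into that block.
The block's first minute is 1800 frames and the rest 1798 each; 14281 frames reaches minute 7, so 1 × 18 + 7 × 2 = 32 labels have been skipped so far.
Adding those back, label number 32263 + 32 = 32295 at 30 labels/s is 1076 s + 15 f = 0 h 17 min 56 s frame 15, i.e. 00:17:56;15.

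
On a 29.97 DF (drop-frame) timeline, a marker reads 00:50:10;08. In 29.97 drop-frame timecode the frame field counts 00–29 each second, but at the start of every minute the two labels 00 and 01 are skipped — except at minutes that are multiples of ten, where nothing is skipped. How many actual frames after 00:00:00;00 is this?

Complete 10-minute blocks: 5, each 17982 frames → 89910.
Remaining 0 whole minutes in the current block: 0 frames.
Within the current minute: 10 × 30 + 8 = 308. Total = 89910 + 0 + 308 = 90218.

90218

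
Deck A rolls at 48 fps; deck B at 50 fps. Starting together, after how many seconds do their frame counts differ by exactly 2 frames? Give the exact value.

1 seconds

The gap grows by |50 − 48| = 2 frames per second.
Time for a 2-frame gap: 2 ÷ (2) = 1 s.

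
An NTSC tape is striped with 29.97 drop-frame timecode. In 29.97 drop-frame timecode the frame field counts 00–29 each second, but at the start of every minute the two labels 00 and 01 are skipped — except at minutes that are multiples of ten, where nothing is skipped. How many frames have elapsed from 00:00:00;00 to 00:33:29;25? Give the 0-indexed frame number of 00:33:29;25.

Complete 10-minute blocks: 3, each 17982 frames → 53946.
Remaining 3 whole minutes in the current block: 1800 + 2 × 1798 = 5396 frames.
Within the current minute: 29 × 30 + 25 − 2 = 893 (labels ;00/;01 skipped at this minute). Total = 53946 + 5396 + 893 = 60235.

60235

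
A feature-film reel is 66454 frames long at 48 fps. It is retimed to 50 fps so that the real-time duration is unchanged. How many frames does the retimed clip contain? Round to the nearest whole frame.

69223 frames

Frames at target rate = 66454 × (50) / (48) = 830675/12 ≈ 69222.917.
Nearest whole frame: 69223.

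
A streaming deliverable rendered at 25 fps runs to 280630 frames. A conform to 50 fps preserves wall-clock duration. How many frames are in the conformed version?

Frames at target rate = 280630 × (50) / (25) = 561260.

561260 frames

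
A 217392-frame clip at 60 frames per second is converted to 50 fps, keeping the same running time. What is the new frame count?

Frames at target rate = 217392 × (50) / (60) = 181160.

181160 frames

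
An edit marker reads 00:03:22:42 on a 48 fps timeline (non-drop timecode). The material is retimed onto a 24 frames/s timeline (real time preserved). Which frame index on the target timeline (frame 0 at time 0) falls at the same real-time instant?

frame 4869

Source frame index: (0×3600 + 3×60 + 22) × 48 + 42 = 9738.
Real time: 9738 / (48) = 1623/8 s.
Target frame: (1623/8) × (24) = 4869.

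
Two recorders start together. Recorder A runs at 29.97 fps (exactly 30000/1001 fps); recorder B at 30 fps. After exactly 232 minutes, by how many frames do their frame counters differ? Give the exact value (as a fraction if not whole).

232 min = 13920 s.
A emits 30000/1001 × 13920 = 417600000/1001 frames; B emits 30 × 13920 = 417600.
Difference = 417600/1001 frames (≈ 417.1828); B is ahead of A.

417600/1001 frames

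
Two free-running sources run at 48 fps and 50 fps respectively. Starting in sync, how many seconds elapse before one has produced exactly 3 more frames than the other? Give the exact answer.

The gap grows by |50 − 48| = 2 frames per second.
Time for a 3-frame gap: 3 ÷ (2) = 1.5 s.

1.5 seconds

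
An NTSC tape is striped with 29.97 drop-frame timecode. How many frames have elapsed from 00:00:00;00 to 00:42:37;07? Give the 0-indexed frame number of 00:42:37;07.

76641

Complete 10-minute blocks: 4, each 17982 frames → 71928.
Remaining 2 whole minutes in the current block: 1800 + 1 × 1798 = 3598 frames.
Within the current minute: 37 × 30 + 7 − 2 = 1115 (labels ;00/;01 skipped at this minute). Total = 71928 + 3598 + 1115 = 76641.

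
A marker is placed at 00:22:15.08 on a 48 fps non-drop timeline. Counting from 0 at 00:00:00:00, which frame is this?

64088

Total seconds to the label: (0 × 3600 + 22 × 60 + 15) = 1335.
Frame index = 1335 × 48 + 8 = 64088.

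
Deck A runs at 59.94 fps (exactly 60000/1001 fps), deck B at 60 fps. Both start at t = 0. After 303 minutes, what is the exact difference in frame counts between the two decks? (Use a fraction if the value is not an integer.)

303 min = 18180 s.
A emits 60000/1001 × 18180 = 1090800000/1001 frames; B emits 60 × 18180 = 1090800.
Difference = 1090800/1001 frames (≈ 1089.7103); B is ahead of A.

1090800/1001 frames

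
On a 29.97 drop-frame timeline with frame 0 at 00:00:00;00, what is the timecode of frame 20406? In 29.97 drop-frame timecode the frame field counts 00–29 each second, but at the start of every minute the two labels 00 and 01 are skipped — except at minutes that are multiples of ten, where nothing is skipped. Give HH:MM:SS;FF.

Each 10-minute DF block holds 10 × 60 × 30 − 9 × 2 = 17982 frames. 20406 ÷ 17982 → 1 full block, remainder 2424.
Within the partial block the first minute is 1800 frames and each further minute 1798, so 1 further minute boundary passed. Total skipped labels = 18 × 1 + 2 × 1 = 20.
Non-drop label index = 20406 + 20 = 20426; at 30 labels/s that is 00:11:20:26, i.e. DF 00:11:20;26.

00:11:20;26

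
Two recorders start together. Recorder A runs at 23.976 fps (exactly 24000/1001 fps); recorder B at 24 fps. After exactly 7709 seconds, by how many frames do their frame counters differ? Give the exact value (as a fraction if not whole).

A emits 24000/1001 × 7709 = 14232000/77 frames; B emits 24 × 7709 = 185016.
Difference = 14232/77 frames (≈ 184.8312); B is ahead of A.

14232/77 frames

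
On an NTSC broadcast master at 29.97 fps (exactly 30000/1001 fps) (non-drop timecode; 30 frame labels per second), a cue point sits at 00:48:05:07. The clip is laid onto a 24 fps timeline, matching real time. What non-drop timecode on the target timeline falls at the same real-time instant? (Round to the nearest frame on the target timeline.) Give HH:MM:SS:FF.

Source frame index: (0×3600 + 48×60 + 5) × 30 + 7 = 86557.
Real time: 86557 / (30000/1001) = 86643557/30000 s.
Target frame: (86643557/30000) × (24) = 86643557/1250 ≈ 69314.846 → 69315.
At 24 labels/s: frame 69315 → 00:48:08:03.

00:48:08:03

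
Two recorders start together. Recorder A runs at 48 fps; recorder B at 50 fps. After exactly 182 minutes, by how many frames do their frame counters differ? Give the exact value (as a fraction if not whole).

182 min = 10920 s.
A emits 48 × 10920 = 524160 frames; B emits 50 × 10920 = 546000.
Difference = 21840 frames; B is ahead of A.

21840 frames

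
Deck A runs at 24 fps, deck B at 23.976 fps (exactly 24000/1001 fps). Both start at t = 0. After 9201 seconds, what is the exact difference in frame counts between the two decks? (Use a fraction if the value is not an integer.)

A emits 24 × 9201 = 220824 frames; B emits 24000/1001 × 9201 = 220824000/1001.
Difference = 220824/1001 frames (≈ 220.6034); B is behind A.

220824/1001 frames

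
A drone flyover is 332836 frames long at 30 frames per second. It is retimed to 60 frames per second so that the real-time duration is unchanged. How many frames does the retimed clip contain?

665672 frames

Target frames = source frames × (target rate / source rate) = 332836 × (60)/(30) = 332836 × 2 = 665672.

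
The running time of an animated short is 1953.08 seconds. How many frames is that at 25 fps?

Frames = 1953.08 × 25 = 48827.

48827 frames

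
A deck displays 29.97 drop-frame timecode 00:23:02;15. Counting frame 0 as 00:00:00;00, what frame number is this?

41433

Complete 10-minute blocks: 2, each 17982 frames → 35964.
Remaining 3 whole minutes in the current block: 1800 + 2 × 1798 = 5396 frames.
Within the current minute: 2 × 30 + 15 − 2 = 73 (labels ;00/;01 skipped at this minute). Total = 35964 + 5396 + 73 = 41433.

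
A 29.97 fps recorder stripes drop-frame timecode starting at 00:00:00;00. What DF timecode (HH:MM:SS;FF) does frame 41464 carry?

Each 10-minute DF block holds 10 × 60 × 30 − 9 × 2 = 17982 frames. 41464 ÷ 17982 → 2 full blocks, remainder 5500.
Within the partial block the first minute is 1800 frames and each further minute 1798, so 3 further minute boundaries passed. Total skipped labels = 18 × 2 + 2 × 3 = 42.
Non-drop label index = 41464 + 42 = 41506; at 30 labels/s that is 00:23:03:16, i.e. DF 00:23:03;16.

00:23:03;16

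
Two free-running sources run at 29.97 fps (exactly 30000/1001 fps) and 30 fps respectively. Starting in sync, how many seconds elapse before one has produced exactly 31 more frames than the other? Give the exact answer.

The gap grows by |30 − 30000/1001| = 30/1001 frames per second.
Time for a 31-frame gap: 31 ÷ (30/1001) = 31031/30 s.

31031/30 seconds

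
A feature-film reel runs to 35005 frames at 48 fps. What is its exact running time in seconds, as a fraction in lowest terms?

Running time = 35005 ÷ (48) = 35005 × 1/48 = 35005/48 s.

35005/48 seconds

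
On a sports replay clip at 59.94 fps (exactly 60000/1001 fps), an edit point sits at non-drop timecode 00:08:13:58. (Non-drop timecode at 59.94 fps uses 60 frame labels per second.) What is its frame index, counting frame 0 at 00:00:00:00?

29638

Total seconds to the label: (0 × 3600 + 8 × 60 + 13) = 493.
Frame index = 493 × 60 + 58 = 29638.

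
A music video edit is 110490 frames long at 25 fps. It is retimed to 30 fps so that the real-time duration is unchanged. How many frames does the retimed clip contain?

Target frames = source frames × (target rate / source rate) = 110490 × (30)/(25) = 110490 × 6/5 = 132588.

132588 frames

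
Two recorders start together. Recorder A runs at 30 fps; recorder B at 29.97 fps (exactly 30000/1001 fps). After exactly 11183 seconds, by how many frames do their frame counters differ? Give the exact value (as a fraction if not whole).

A emits 30 × 11183 = 335490 frames; B emits 30000/1001 × 11183 = 335490000/1001.
Difference = 335490/1001 frames (≈ 335.1548); B is behind A.

335490/1001 frames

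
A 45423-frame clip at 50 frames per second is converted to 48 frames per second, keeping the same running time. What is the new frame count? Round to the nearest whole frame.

Frames at target rate = 45423 × (48) / (50) = 1090152/25 ≈ 43606.080.
Nearest whole frame: 43606.

43606 frames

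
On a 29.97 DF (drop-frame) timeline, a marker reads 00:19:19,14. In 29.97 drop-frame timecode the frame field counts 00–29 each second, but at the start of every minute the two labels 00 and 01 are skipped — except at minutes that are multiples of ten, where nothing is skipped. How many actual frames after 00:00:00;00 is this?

34748

Complete 10-minute blocks: 1, each 17982 frames → 17982.
Remaining 9 whole minutes in the current block: 1800 + 8 × 1798 = 16184 frames.
Within the current minute: 19 × 30 + 14 − 2 = 582 (labels ;00/;01 skipped at this minute). Total = 17982 + 16184 + 582 = 34748.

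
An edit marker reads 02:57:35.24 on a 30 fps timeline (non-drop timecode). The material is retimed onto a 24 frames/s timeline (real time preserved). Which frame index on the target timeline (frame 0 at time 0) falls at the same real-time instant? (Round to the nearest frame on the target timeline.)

Source frame index: (2×3600 + 57×60 + 35) × 30 + 24 = 319674.
Real time: 319674 / (30) = 53279/5 s.
Target frame: (53279/5) × (24) = 1278696/5 ≈ 255739.200 → 255739.

frame 255739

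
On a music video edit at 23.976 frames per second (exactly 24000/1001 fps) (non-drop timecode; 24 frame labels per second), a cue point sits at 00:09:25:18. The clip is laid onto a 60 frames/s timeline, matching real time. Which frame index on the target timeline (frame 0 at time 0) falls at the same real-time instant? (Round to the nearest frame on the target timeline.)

frame 33979

Source frame index: (0×3600 + 9×60 + 25) × 24 + 18 = 13578.
Real time: 13578 / (24000/1001) = 2265263/4000 s.
Target frame: (2265263/4000) × (60) = 6795789/200 ≈ 33978.945 → 33979.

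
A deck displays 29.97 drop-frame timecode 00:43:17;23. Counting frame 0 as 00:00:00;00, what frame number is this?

77855

As if non-drop at 30 labels/s: (0 × 3600 + 43 × 60 + 17) × 30 + 23 = 77933.
Minute boundaries passed: 43; those not divisible by 10: 43 − 4 = 39; dropped labels = 2 × 39 = 78.
Actual frame index = 77933 − 78 = 77855.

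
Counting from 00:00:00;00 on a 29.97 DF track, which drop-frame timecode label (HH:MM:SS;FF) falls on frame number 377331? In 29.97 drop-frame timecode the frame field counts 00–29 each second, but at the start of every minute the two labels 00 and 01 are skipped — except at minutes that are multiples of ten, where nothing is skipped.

03:29:50;09

Each 10-minute DF block holds 10 × 60 × 30 − 9 × 2 = 17982 frames. 377331 ÷ 17982 → 20 full blocks, remainder 17691.
Within the partial block the first minute is 1800 frames and each further minute 1798, so 9 further minute boundaries passed. Total skipped labels = 18 × 20 + 2 × 9 = 378.
Non-drop label index = 377331 + 378 = 377709; at 30 labels/s that is 03:29:50:09, i.e. DF 03:29:50;09.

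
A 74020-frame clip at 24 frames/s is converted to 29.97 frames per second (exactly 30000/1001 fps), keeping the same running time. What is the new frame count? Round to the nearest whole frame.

Frames at target rate = 74020 × (30000/1001) / (24) = 92525000/1001 ≈ 92432.567.
Nearest whole frame: 92433.

92433 frames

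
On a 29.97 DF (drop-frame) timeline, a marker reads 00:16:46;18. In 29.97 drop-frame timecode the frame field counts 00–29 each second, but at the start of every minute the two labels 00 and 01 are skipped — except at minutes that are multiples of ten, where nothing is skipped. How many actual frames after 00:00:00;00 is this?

30168

Complete 10-minute blocks: 1, each 17982 frames → 17982.
Remaining 6 whole minutes in the current block: 1800 + 5 × 1798 = 10790 frames.
Within the current minute: 46 × 30 + 18 − 2 = 1396 (labels ;00/;01 skipped at this minute). Total = 17982 + 10790 + 1396 = 30168.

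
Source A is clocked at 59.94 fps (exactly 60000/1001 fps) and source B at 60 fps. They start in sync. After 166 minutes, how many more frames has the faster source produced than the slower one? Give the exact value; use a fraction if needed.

597600/1001 frames

166 min = 9960 s.
A emits 60000/1001 × 9960 = 597600000/1001 frames; B emits 60 × 9960 = 597600.
Difference = 597600/1001 frames (≈ 597.0030); B is ahead of A.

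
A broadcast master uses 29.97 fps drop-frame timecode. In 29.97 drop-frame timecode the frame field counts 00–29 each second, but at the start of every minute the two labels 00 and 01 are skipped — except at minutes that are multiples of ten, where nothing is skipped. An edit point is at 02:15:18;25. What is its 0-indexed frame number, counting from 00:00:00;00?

243321

Complete 10-minute blocks: 13, each 17982 frames → 233766.
Remaining 5 whole minutes in the current block: 1800 + 4 × 1798 = 8992 frames.
Within the current minute: 18 × 30 + 25 − 2 = 563 (labels ;00/;01 skipped at this minute). Total = 233766 + 8992 + 563 = 243321.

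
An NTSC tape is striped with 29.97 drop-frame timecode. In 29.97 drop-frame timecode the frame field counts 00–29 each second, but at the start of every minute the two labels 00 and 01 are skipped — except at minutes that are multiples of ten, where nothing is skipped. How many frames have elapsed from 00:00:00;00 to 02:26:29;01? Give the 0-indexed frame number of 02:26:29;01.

263407

Complete 10-minute blocks: 14, each 17982 frames → 251748.
Remaining 6 whole minutes in the current block: 1800 + 5 × 1798 = 10790 frames.
Within the current minute: 29 × 30 + 1 − 2 = 869 (labels ;00/;01 skipped at this minute). Total = 251748 + 10790 + 869 = 263407.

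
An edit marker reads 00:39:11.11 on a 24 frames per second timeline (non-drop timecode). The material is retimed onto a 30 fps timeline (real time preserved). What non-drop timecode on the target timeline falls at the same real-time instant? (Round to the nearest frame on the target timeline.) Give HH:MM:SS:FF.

00:39:11:14

Source frame index: (0×3600 + 39×60 + 11) × 24 + 11 = 56435.
Real time: 56435 / (24) = 56435/24 s.
Target frame: (56435/24) × (30) = 282175/4 ≈ 70543.750 → 70544.
At 30 labels/s: frame 70544 → 00:39:11:14.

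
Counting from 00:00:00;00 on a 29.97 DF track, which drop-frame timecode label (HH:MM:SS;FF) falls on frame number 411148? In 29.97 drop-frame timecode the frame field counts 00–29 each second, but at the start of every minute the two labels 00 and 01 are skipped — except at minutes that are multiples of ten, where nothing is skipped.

03:48:38;20

Each 10-minute DF block holds 10 × 60 × 30 − 9 × 2 = 17982 frames. 411148 ÷ 17982 → 22 full blocks, remainder 15544.
Within the partial block the first minute is 1800 frames and each further minute 1798, so 8 further minute boundaries passed. Total skipped labels = 18 × 22 + 2 × 8 = 412.
Non-drop label index = 411148 + 412 = 411560; at 30 labels/s that is 03:48:38:20, i.e. DF 03:48:38;20.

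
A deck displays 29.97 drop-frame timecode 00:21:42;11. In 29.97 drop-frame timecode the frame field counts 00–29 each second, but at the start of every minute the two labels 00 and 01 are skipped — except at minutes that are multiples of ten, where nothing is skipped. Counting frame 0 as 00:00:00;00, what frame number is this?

Complete 10-minute blocks: 2, each 17982 frames → 35964.
Remaining 1 whole minute in the current block: 1800 + 0 × 1798 = 1800 frames.
Within the current minute: 42 × 30 + 11 − 2 = 1269 (labels ;00/;01 skipped at this minute). Total = 35964 + 1800 + 1269 = 39033.

39033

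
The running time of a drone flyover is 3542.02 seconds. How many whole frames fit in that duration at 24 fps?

Frames = 3542.02 × 24 = 2125212/25 ≈ 85008.4800.
Complete frames: 85008.

85008 frames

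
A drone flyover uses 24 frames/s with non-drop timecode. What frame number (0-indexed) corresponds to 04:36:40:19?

Total seconds to the label: (4 × 3600 + 36 × 60 + 40) = 16600.
Frame index = 16600 × 24 + 19 = 398419.

398419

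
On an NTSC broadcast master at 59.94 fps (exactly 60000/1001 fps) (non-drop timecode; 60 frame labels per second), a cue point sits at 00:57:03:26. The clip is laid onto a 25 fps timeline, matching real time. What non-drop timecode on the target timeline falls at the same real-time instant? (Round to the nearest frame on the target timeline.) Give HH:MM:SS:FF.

00:57:06:21

Source frame index: (0×3600 + 57×60 + 3) × 60 + 26 = 205406.
Real time: 205406 / (60000/1001) = 102805703/30000 s.
Target frame: (102805703/30000) × (25) = 102805703/1200 ≈ 85671.419 → 85671.
At 25 labels/s: frame 85671 → 00:57:06:21.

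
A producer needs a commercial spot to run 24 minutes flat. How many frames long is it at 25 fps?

36000 frames

24 min = 1440 s.
Frames = 1440 × 25 = 36000.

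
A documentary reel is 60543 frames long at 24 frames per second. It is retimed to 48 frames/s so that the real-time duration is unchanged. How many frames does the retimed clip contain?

121086 frames

Target frames = source frames × (target rate / source rate) = 60543 × (48)/(24) = 60543 × 2 = 121086.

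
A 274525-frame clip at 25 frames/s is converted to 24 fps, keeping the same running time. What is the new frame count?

263544 frames

Target frames = source frames × (target rate / source rate) = 274525 × (24)/(25) = 274525 × 24/25 = 263544.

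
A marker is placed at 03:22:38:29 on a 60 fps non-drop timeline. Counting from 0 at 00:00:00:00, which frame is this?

Total seconds to the label: (3 × 3600 + 22 × 60 + 38) = 12158.
Frame index = 12158 × 60 + 29 = 729509.

729509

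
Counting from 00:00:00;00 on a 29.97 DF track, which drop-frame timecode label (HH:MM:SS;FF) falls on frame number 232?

00:00:07;22

Ten DF minutes hold 17982 frames, so frame 232 lies in block 0 (frames 0–17981) with 232 frames into that block.
The block's first minute is 1800 frames and the rest 1798 each; 232 frames reaches minute 0, so 0 × 18 + 0 × 2 = 0 labels have been skipped so far.
Adding those back, label number 232 + 0 = 232 at 30 labels/s is 7 s + 22 f = 0 h 0 min 7 s frame 22, i.e. 00:00:07;22.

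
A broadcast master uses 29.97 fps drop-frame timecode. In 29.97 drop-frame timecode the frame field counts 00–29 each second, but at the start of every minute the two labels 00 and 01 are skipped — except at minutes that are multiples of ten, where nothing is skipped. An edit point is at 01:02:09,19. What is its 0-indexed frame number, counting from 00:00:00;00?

As if non-drop at 30 labels/s: (1 × 3600 + 2 × 60 + 9) × 30 + 19 = 111889.
Minute boundaries passed: 62; those not divisible by 10: 62 − 6 = 56; dropped labels = 2 × 56 = 112.
Actual frame index = 111889 − 112 = 111777.

111777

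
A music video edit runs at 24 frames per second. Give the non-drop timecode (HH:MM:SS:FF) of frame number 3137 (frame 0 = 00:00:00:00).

00:02:10:17

3137 ÷ 24 = 130 full seconds, remainder 17 frames.
130 s = 0 h 2 min 10 s.
Timecode: 00:02:10:17.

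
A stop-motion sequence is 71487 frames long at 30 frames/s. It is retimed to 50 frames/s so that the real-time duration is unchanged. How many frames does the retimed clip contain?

119145 frames

Target frames = source frames × (target rate / source rate) = 71487 × (50)/(30) = 71487 × 5/3 = 119145.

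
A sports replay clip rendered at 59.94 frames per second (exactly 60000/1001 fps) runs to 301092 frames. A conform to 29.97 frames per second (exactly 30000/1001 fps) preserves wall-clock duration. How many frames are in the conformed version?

Frames at target rate = 301092 × (30000/1001) / (60000/1001) = 150546.

150546 frames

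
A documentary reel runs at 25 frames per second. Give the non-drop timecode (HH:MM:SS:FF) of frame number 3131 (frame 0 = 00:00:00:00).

00:02:05:06

3131 ÷ 25 = 125 full seconds, remainder 6 frames.
125 s = 0 h 2 min 5 s.
Timecode: 00:02:05:06.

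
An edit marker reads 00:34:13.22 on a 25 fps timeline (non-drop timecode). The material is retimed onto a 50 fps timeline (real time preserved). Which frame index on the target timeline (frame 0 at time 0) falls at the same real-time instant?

frame 102694

Source frame index: (0×3600 + 34×60 + 13) × 25 + 22 = 51347.
Real time: 51347 / (25) = 51347/25 s.
Target frame: (51347/25) × (50) = 102694.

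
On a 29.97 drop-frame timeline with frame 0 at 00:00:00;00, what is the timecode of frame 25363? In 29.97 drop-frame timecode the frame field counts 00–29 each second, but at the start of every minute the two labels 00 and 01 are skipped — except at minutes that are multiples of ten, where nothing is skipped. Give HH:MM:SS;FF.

00:14:06;09

Ten DF minutes hold 17982 frames, so frame 25363 lies in block 1 (frames 17982–35963) with 7381 frames into that block.
The block's first minute is 1800 frames and the rest 1798 each; 7381 frames reaches minute 4, so 1 × 18 + 4 × 2 = 26 labels have been skipped so far.
Adding those back, label number 25363 + 26 = 25389 at 30 labels/s is 846 s + 9 f = 0 h 14 min 6 s frame 9, i.e. 00:14:06;09.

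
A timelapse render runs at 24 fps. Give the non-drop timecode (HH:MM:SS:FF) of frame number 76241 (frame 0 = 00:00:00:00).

00:52:56:17

76241 ÷ 24 = 3176 full seconds, remainder 17 frames.
3176 s = 0 h 52 min 56 s.
Timecode: 00:52:56:17.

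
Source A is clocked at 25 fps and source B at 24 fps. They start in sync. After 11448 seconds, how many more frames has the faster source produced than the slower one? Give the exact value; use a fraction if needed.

11448 frames

A emits 25 × 11448 = 286200 frames; B emits 24 × 11448 = 274752.
Difference = 11448 frames; B is behind A.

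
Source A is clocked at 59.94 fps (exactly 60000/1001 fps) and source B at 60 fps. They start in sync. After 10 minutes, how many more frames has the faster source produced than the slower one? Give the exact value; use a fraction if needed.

36000/1001 frames

10 min = 600 s.
A emits 60000/1001 × 600 = 36000000/1001 frames; B emits 60 × 600 = 36000.
Difference = 36000/1001 frames (≈ 35.9640); B is ahead of A.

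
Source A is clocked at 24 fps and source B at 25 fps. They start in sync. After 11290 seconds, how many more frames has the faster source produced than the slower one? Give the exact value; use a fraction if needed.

A emits 24 × 11290 = 270960 frames; B emits 25 × 11290 = 282250.
Difference = 11290 frames; B is ahead of A.

11290 frames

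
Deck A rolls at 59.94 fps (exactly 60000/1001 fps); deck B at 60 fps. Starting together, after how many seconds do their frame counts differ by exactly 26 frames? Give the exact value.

The gap grows by |60 − 60000/1001| = 60/1001 frames per second.
Time for a 26-frame gap: 26 ÷ (60/1001) = 13013/30 s.

13013/30 seconds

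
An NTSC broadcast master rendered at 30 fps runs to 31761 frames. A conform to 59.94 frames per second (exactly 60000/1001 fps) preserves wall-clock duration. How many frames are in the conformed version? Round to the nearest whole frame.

63459 frames

Frames at target rate = 31761 × (60000/1001) / (30) = 63522000/1001 ≈ 63458.541.
Nearest whole frame: 63459.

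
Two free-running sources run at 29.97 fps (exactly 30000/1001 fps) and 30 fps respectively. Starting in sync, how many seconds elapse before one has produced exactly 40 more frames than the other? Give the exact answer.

4004/3 seconds

The gap grows by |30 − 30000/1001| = 30/1001 frames per second.
Time for a 40-frame gap: 40 ÷ (30/1001) = 4004/3 s.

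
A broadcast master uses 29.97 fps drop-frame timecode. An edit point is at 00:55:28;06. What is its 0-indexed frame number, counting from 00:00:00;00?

Complete 10-minute blocks: 5, each 17982 frames → 89910.
Remaining 5 whole minutes in the current block: 1800 + 4 × 1798 = 8992 frames.
Within the current minute: 28 × 30 + 6 − 2 = 844 (labels ;00/;01 skipped at this minute). Total = 89910 + 8992 + 844 = 99746.

99746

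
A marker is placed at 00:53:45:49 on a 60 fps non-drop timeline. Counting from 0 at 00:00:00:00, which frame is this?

Total seconds to the label: (0 × 3600 + 53 × 60 + 45) = 3225.
Frame index = 3225 × 60 + 49 = 193549.

frame 193549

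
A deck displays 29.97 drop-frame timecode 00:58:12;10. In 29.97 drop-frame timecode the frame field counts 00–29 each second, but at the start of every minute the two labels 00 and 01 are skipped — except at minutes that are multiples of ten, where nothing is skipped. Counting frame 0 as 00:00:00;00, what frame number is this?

Complete 10-minute blocks: 5, each 17982 frames → 89910.
Remaining 8 whole minutes in the current block: 1800 + 7 × 1798 = 14386 frames.
Within the current minute: 12 × 30 + 10 − 2 = 368 (labels ;00/;01 skipped at this minute). Total = 89910 + 14386 + 368 = 104664.

104664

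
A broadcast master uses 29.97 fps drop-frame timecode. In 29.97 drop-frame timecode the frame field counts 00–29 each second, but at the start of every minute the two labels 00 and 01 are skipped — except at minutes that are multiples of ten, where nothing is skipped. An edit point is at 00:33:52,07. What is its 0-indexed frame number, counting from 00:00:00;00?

Complete 10-minute blocks: 3, each 17982 frames → 53946.
Remaining 3 whole minutes in the current block: 1800 + 2 × 1798 = 5396 frames.
Within the current minute: 52 × 30 + 7 − 2 = 1565 (labels ;00/;01 skipped at this minute). Total = 53946 + 5396 + 1565 = 60907.

60907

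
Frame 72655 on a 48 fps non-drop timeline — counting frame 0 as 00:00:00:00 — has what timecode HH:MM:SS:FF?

00:25:13:31

72655 ÷ 48 = 1513 full seconds, remainder 31 frames.
1513 s = 0 h 25 min 13 s.
Timecode: 00:25:13:31.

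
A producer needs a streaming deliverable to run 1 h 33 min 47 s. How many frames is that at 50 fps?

281350 frames

1 h 33 min 47 s = 5627 s.
Frames = 5627 × 50 = 281350.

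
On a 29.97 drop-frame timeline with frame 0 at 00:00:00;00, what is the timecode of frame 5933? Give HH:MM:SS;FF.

00:03:17;29

Each 10-minute DF block holds 10 × 60 × 30 − 9 × 2 = 17982 frames. 5933 ÷ 17982 → 0 full blocks, remainder 5933.
Within the partial block the first minute is 1800 frames and each further minute 1798, so 3 further minute boundaries passed. Total skipped labels = 18 × 0 + 2 × 3 = 6.
Non-drop label index = 5933 + 6 = 5939; at 30 labels/s that is 00:03:17:29, i.e. DF 00:03:17;29.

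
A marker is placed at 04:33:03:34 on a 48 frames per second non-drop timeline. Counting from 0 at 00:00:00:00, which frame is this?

Total seconds to the label: (4 × 3600 + 33 × 60 + 3) = 16383.
Frame index = 16383 × 48 + 34 = 786418.

frame 786418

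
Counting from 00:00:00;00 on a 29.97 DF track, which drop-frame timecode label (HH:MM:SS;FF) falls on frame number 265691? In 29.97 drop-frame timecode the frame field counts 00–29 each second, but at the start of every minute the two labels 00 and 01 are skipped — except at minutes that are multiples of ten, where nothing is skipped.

Ten DF minutes hold 17982 frames, so frame 265691 lies in block 14 (frames 251748–269729) with 13943 frames into that block.
The block's first minute is 1800 frames and the rest 1798 each; 13943 frames reaches minute 7, so 14 × 18 + 7 × 2 = 266 labels have been skipped so far.
Adding those back, label number 265691 + 266 = 265957 at 30 labels/s is 8865 s + 7 f = 2 h 27 min 45 s frame 7, i.e. 02:27:45;07.

02:27:45;07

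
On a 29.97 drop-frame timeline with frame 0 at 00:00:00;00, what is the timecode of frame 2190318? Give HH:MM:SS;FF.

20:18:03;22

Ten DF minutes hold 17982 frames, so frame 2190318 lies in block 121 (frames 2175822–2193803) with 14496 frames into that block.
The block's first minute is 1800 frames and the rest 1798 each; 14496 frames reaches minute 8, so 121 × 18 + 8 × 2 = 2194 labels have been skipped so far.
Adding those back, label number 2190318 + 2194 = 2192512 at 30 labels/s is 73083 s + 22 f = 20 h 18 min 3 s frame 22, i.e. 20:18:03;22.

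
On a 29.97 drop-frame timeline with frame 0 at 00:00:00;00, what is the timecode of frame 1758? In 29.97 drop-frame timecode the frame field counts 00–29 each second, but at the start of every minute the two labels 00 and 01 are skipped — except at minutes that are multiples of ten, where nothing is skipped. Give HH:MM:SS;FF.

00:00:58;18

Each 10-minute DF block holds 10 × 60 × 30 − 9 × 2 = 17982 frames. 1758 ÷ 17982 → 0 full blocks, remainder 1758.
Within the partial block the first minute is 1800 frames and each further minute 1798, so 0 further minute boundaries passed. Total skipped labels = 18 × 0 + 2 × 0 = 0.
Non-drop label index = 1758 + 0 = 1758; at 30 labels/s that is 00:00:58:18, i.e. DF 00:00:58;18.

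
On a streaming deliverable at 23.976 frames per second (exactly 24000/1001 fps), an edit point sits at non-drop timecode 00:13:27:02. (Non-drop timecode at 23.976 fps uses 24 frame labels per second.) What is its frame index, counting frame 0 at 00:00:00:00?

Total seconds to the label: (0 × 3600 + 13 × 60 + 27) = 807.
Frame index = 807 × 24 + 2 = 19370.

19370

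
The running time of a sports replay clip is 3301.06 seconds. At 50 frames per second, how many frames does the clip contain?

165053 frames

Frames = 3301.06 × 50 = 165053.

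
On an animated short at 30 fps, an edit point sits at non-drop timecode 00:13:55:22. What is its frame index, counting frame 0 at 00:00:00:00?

Total seconds to the label: (0 × 3600 + 13 × 60 + 55) = 835.
Frame index = 835 × 30 + 22 = 25072.

frame 25072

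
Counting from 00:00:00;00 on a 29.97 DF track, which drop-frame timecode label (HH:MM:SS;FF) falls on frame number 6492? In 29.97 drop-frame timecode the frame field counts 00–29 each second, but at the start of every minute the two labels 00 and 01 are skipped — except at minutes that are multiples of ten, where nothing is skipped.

00:03:36;18

Ten DF minutes hold 17982 frames, so frame 6492 lies in block 0 (frames 0–17981) with 6492 frames into that block.
The block's first minute is 1800 frames and the rest 1798 each; 6492 frames reaches minute 3, so 0 × 18 + 3 × 2 = 6 labels have been skipped so far.
Adding those back, label number 6492 + 6 = 6498 at 30 labels/s is 216 s + 18 f = 0 h 3 min 36 s frame 18, i.e. 00:03:36;18.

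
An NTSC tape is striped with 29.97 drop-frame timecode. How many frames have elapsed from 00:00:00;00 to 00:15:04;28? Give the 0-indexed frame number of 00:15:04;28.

27120

Complete 10-minute blocks: 1, each 17982 frames → 17982.
Remaining 5 whole minutes in the current block: 1800 + 4 × 1798 = 8992 frames.
Within the current minute: 4 × 30 + 28 − 2 = 146 (labels ;00/;01 skipped at this minute). Total = 17982 + 8992 + 146 = 27120.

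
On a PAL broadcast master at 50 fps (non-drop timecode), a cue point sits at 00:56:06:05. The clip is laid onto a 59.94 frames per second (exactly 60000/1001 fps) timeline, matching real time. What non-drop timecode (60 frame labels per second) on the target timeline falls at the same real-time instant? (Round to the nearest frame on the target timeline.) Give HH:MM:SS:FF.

Source frame index: (0×3600 + 56×60 + 6) × 50 + 5 = 168305.
Real time: 168305 / (50) = 33661/10 s.
Target frame: (33661/10) × (60000/1001) = 201966000/1001 ≈ 201764.236 → 201764.
At 60 labels/s: frame 201764 → 00:56:02:44.

00:56:02:44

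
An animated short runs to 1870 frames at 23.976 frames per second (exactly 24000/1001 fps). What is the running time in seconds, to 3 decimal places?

77.995 seconds

Running time = 1870 × 1001/24000 = 187187/2400 s ≈ 77.995 s.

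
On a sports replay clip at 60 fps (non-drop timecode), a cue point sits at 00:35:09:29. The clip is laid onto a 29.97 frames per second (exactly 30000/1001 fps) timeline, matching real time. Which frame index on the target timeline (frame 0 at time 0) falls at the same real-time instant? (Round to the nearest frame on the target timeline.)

Source frame index: (0×3600 + 35×60 + 9) × 60 + 29 = 126569.
Real time: 126569 / (60) = 126569/60 s.
Target frame: (126569/60) × (30000/1001) = 63284500/1001 ≈ 63221.279 → 63221.

frame 63221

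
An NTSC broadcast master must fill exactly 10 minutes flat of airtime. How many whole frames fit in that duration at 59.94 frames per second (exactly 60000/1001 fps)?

35964 frames

10 min = 600 s.
Frames = 600 × 60000/1001 = 36000000/1001 ≈ 35964.0360.
Complete frames: 35964.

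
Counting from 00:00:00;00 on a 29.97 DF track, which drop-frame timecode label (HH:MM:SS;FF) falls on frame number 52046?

00:28:56;18

Ten DF minutes hold 17982 frames, so frame 52046 lies in block 2 (frames 35964–53945) with 16082 frames into that block.
The block's first minute is 1800 frames and the rest 1798 each; 16082 frames reaches minute 8, so 2 × 18 + 8 × 2 = 52 labels have been skipped so far.
Adding those back, label number 52046 + 52 = 52098 at 30 labels/s is 1736 s + 18 f = 0 h 28 min 56 s frame 18, i.e. 00:28:56;18.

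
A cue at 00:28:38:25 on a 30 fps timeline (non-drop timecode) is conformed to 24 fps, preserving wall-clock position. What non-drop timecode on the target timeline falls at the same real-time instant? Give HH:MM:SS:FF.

00:28:38:20

Source frame index: (0×3600 + 28×60 + 38) × 30 + 25 = 51565.
Real time: 51565 / (30) = 10313/6 s.
Target frame: (10313/6) × (24) = 41252.
At 24 labels/s: frame 41252 → 00:28:38:20.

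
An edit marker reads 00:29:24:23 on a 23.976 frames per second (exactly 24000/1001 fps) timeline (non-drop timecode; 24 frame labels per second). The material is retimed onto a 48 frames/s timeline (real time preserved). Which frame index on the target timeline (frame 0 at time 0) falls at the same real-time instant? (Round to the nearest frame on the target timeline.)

Source frame index: (0×3600 + 29×60 + 24) × 24 + 23 = 42359.
Real time: 42359 / (24000/1001) = 42401359/24000 s.
Target frame: (42401359/24000) × (48) = 42401359/500 ≈ 84802.718 → 84803.

frame 84803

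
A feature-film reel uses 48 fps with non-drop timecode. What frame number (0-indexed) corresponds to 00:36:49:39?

106071

Total seconds to the label: (0 × 3600 + 36 × 60 + 49) = 2209.
Frame index = 2209 × 48 + 39 = 106071.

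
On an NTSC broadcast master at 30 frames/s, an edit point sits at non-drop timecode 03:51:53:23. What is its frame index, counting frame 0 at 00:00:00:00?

Total seconds to the label: (3 × 3600 + 51 × 60 + 53) = 13913.
Frame index = 13913 × 30 + 23 = 417413.

417413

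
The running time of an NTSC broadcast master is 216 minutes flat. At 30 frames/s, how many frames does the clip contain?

216 min = 12960 s.
Frames = 12960 × 30 = 388800.

388800 frames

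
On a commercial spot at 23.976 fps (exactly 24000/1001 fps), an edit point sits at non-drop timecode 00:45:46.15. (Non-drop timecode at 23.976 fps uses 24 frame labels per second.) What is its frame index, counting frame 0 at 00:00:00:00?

65919

Total seconds to the label: (0 × 3600 + 45 × 60 + 46) = 2746.
Frame index = 2746 × 24 + 15 = 65919.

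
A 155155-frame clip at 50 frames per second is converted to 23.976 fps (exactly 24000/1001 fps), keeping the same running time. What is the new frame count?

74400 frames

Target frames = source frames × (target rate / source rate) = 155155 × (24000/1001)/(50) = 155155 × 480/1001 = 74400.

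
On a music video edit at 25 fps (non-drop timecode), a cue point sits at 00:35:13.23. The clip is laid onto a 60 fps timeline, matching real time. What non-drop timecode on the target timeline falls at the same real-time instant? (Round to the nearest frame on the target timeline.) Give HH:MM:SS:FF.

Source frame index: (0×3600 + 35×60 + 13) × 25 + 23 = 52848.
Real time: 52848 / (25) = 52848/25 s.
Target frame: (52848/25) × (60) = 634176/5 ≈ 126835.200 → 126835.
At 60 labels/s: frame 126835 → 00:35:13:55.

00:35:13:55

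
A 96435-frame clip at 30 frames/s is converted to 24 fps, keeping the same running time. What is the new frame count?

77148 frames

Target frames = source frames × (target rate / source rate) = 96435 × (24)/(30) = 96435 × 4/5 = 77148.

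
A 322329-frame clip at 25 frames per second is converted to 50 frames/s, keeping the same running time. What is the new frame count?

644658 frames

Frames at target rate = 322329 × (50) / (25) = 644658.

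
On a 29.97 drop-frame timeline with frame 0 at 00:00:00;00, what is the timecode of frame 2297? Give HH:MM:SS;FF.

00:01:16;19

Each 10-minute DF block holds 10 × 60 × 30 − 9 × 2 = 17982 frames. 2297 ÷ 17982 → 0 full blocks, remainder 2297.
Within the partial block the first minute is 1800 frames and each further minute 1798, so 1 further minute boundary passed. Total skipped labels = 18 × 0 + 2 × 1 = 2.
Non-drop label index = 2297 + 2 = 2299; at 30 labels/s that is 00:01:16:19, i.e. DF 00:01:16;19.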